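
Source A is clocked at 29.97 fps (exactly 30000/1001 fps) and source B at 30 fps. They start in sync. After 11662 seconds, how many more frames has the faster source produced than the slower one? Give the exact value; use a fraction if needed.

49980/143 frames

A emits 30000/1001 × 11662 = 49980000/143 frames; B emits 30 × 11662 = 349860.
Difference = 49980/143 frames (≈ 349.5105); B is ahead of A.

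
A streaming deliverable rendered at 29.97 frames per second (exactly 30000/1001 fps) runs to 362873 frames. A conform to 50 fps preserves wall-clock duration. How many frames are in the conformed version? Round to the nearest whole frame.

605393 frames

Frames at target rate = 362873 × (50) / (30000/1001) = 363235873/600 ≈ 605393.122.
Nearest whole frame: 605393.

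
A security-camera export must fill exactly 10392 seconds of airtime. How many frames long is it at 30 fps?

311760 frames

Frames = 10392 × 30 = 311760.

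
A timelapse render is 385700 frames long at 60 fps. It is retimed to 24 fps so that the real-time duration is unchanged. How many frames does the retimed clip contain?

154280 frames

Target frames = source frames × (target rate / source rate) = 385700 × (24)/(60) = 385700 × 2/5 = 154280.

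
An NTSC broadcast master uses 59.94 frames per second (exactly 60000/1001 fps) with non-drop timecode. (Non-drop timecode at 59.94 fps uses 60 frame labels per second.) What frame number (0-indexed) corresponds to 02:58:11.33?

Total seconds to the label: (2 × 3600 + 58 × 60 + 11) = 10691.
Frame index = 10691 × 60 + 33 = 641493.

frame 641493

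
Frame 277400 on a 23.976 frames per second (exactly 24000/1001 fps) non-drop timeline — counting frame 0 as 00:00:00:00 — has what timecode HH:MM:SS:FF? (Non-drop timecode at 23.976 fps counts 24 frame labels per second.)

277400 ÷ 24 = 11558 full seconds, remainder 8 frames.
11558 s = 3 h 12 min 38 s.
Timecode: 03:12:38:08.

03:12:38:08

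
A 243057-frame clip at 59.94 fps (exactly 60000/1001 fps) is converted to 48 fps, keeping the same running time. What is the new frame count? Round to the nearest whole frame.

Frames at target rate = 243057 × (48) / (60000/1001) = 243300057/1250 ≈ 194640.046.
Nearest whole frame: 194640.

194640 frames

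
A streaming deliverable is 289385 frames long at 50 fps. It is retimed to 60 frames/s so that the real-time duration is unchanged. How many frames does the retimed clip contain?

347262 frames

Target frames = source frames × (target rate / source rate) = 289385 × (60)/(50) = 289385 × 6/5 = 347262.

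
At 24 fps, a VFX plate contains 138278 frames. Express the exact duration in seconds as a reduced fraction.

Running time = 138278 ÷ (24) = 138278 × 1/24 = 69139/12 s.

69139/12 seconds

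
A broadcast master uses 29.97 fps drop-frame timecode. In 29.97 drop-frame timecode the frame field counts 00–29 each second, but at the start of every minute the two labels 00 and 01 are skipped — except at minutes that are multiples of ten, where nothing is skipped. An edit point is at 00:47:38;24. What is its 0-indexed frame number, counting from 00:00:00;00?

85678

As if non-drop at 30 labels/s: (0 × 3600 + 47 × 60 + 38) × 30 + 24 = 85764.
Minute boundaries passed: 47; those not divisible by 10: 47 − 4 = 43; dropped labels = 2 × 43 = 86.
Actual frame index = 85764 − 86 = 85678.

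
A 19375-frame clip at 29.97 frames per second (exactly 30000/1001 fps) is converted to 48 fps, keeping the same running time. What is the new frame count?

31031 frames

Target frames = source frames × (target rate / source rate) = 19375 × (48)/(30000/1001) = 19375 × 1001/625 = 31031.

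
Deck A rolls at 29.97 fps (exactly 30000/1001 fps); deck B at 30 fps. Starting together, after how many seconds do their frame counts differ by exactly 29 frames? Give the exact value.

29029/30 seconds

The gap grows by |30 − 30000/1001| = 30/1001 frames per second.
Time for a 29-frame gap: 29 ÷ (30/1001) = 29029/30 s.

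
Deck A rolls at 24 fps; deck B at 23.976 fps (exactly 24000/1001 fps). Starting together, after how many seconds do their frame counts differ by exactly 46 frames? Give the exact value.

The gap grows by |24000/1001 − 24| = 24/1001 frames per second.
Time for a 46-frame gap: 46 ÷ (24/1001) = 23023/12 s.

23023/12 seconds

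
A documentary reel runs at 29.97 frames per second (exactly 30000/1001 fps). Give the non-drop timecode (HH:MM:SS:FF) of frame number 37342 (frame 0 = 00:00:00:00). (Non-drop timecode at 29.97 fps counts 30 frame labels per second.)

37342 ÷ 30 = 1244 full seconds, remainder 22 frames.
1244 s = 0 h 20 min 44 s.
Timecode: 00:20:44:22.

00:20:44:22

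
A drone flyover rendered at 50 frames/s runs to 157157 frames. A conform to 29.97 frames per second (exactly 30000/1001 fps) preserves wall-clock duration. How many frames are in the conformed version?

Target frames = source frames × (target rate / source rate) = 157157 × (30000/1001)/(50) = 157157 × 600/1001 = 94200.

94200 frames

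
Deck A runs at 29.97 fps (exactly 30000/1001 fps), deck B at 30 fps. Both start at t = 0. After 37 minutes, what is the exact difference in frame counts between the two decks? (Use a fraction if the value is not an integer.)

37 min = 2220 s.
A emits 30000/1001 × 2220 = 66600000/1001 frames; B emits 30 × 2220 = 66600.
Difference = 66600/1001 frames (≈ 66.5335); B is ahead of A.

66600/1001 frames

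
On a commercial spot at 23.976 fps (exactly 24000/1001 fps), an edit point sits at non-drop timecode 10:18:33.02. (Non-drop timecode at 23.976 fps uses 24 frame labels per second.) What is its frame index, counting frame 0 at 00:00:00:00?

Total seconds to the label: (10 × 3600 + 18 × 60 + 33) = 37113.
Frame index = 37113 × 24 + 2 = 890714.

frame 890714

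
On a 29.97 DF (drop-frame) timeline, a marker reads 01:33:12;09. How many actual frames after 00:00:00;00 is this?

As if non-drop at 30 labels/s: (1 × 3600 + 33 × 60 + 12) × 30 + 9 = 167769.
Minute boundaries passed: 93; those not divisible by 10: 93 − 9 = 84; dropped labels = 2 × 84 = 168.
Actual frame index = 167769 − 168 = 167601.

167601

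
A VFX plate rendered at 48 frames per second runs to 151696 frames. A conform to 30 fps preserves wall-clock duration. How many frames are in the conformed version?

Target frames = source frames × (target rate / source rate) = 151696 × (30)/(48) = 151696 × 5/8 = 94810.

94810 frames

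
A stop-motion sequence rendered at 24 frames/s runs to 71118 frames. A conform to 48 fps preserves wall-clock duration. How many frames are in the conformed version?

142236 frames

Frames at target rate = 71118 × (48) / (24) = 142236.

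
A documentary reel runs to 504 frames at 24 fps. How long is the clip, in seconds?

21 seconds

Running time = 504 / (24) = 21 s.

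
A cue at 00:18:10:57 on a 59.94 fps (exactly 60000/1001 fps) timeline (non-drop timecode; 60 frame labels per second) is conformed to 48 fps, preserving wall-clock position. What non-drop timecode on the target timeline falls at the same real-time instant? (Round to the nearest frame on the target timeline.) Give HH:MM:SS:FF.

00:18:12:02

Source frame index: (0×3600 + 18×60 + 10) × 60 + 57 = 65457.
Real time: 65457 / (60000/1001) = 21840819/20000 s.
Target frame: (21840819/20000) × (48) = 65522457/1250 ≈ 52417.966 → 52418.
At 48 labels/s: frame 52418 → 00:18:12:02.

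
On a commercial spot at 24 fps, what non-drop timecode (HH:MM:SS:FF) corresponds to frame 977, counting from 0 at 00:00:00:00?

00:00:40:17

977 ÷ 24 = 40 full seconds, remainder 17 frames.
40 s = 0 h 0 min 40 s.
Timecode: 00:00:40:17.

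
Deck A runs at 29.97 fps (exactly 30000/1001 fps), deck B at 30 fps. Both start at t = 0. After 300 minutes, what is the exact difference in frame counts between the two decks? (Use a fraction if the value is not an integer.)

300 min = 18000 s.
A emits 30000/1001 × 18000 = 540000000/1001 frames; B emits 30 × 18000 = 540000.
Difference = 540000/1001 frames (≈ 539.4605); B is ahead of A.

540000/1001 frames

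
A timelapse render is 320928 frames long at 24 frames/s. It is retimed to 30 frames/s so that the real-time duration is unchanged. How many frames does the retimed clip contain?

401160 frames

Target frames = source frames × (target rate / source rate) = 320928 × (30)/(24) = 320928 × 5/4 = 401160.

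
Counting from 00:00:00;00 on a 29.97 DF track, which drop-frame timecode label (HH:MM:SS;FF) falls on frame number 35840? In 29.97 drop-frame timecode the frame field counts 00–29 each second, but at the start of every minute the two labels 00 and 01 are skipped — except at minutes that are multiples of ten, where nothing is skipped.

Ten DF minutes hold 17982 frames, so frame 35840 lies in block 1 (frames 17982–35963) with 17858 frames into that block.
The block's first minute is 1800 frames and the rest 1798 each; 17858 frames reaches minute 9, so 1 × 18 + 9 × 2 = 36 labels have been skipped so far.
Adding those back, label number 35840 + 36 = 35876 at 30 labels/s is 1195 s + 26 f = 0 h 19 min 55 s frame 26, i.e. 00:19:55;26.

00:19:55;26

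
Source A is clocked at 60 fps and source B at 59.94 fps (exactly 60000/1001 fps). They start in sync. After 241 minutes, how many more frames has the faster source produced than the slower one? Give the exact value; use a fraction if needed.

241 min = 14460 s.
A emits 60 × 14460 = 867600 frames; B emits 60000/1001 × 14460 = 867600000/1001.
Difference = 867600/1001 frames (≈ 866.7333); B is behind A.

867600/1001 frames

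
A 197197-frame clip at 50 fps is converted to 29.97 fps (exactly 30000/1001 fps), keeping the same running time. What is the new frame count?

Target frames = source frames × (target rate / source rate) = 197197 × (30000/1001)/(50) = 197197 × 600/1001 = 118200.

118200 frames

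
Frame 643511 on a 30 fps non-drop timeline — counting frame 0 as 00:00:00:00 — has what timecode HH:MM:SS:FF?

05:57:30:11

643511 ÷ 30 = 21450 full seconds, remainder 11 frames.
21450 s = 5 h 57 min 30 s.
Timecode: 05:57:30:11.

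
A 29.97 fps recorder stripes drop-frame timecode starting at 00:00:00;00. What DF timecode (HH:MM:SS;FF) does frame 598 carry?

00:00:19;28

Each 10-minute DF block holds 10 × 60 × 30 − 9 × 2 = 17982 frames. 598 ÷ 17982 → 0 full blocks, remainder 598.
Within the partial block the first minute is 1800 frames and each further minute 1798, so 0 further minute boundaries passed. Total skipped labels = 18 × 0 + 2 × 0 = 0.
Non-drop label index = 598 + 0 = 598; at 30 labels/s that is 00:00:19:28, i.e. DF 00:00:19;28.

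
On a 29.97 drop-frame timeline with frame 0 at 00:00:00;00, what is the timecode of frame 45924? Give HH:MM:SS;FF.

Each 10-minute DF block holds 10 × 60 × 30 − 9 × 2 = 17982 frames. 45924 ÷ 17982 → 2 full blocks, remainder 9960.
Within the partial block the first minute is 1800 frames and each further minute 1798, so 5 further minute boundaries passed. Total skipped labels = 18 × 2 + 2 × 5 = 46.
Non-drop label index = 45924 + 46 = 45970; at 30 labels/s that is 00:25:32:10, i.e. DF 00:25:32;10.

00:25:32;10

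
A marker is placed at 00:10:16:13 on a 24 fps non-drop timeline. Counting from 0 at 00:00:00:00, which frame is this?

14797

Total seconds to the label: (0 × 3600 + 10 × 60 + 16) = 616.
Frame index = 616 × 24 + 13 = 14797.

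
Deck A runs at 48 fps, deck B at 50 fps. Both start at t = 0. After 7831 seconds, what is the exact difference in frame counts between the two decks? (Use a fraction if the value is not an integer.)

A emits 48 × 7831 = 375888 frames; B emits 50 × 7831 = 391550.
Difference = 15662 frames; B is ahead of A.

15662 frames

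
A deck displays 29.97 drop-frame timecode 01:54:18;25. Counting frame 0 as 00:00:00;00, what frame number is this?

205559

Complete 10-minute blocks: 11, each 17982 frames → 197802.
Remaining 4 whole minutes in the current block: 1800 + 3 × 1798 = 7194 frames.
Within the current minute: 18 × 30 + 25 − 2 = 563 (labels ;00/;01 skipped at this minute). Total = 197802 + 7194 + 563 = 205559.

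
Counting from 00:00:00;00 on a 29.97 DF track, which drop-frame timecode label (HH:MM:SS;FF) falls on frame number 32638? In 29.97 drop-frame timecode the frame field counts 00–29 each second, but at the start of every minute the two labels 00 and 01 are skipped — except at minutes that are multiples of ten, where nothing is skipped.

00:18:09;02

Each 10-minute DF block holds 10 × 60 × 30 − 9 × 2 = 17982 frames. 32638 ÷ 17982 → 1 full block, remainder 14656.
Within the partial block the first minute is 1800 frames and each further minute 1798, so 8 further minute boundaries passed. Total skipped labels = 18 × 1 + 2 × 8 = 34.
Non-drop label index = 32638 + 34 = 32672; at 30 labels/s that is 00:18:09:02, i.e. DF 00:18:09;02.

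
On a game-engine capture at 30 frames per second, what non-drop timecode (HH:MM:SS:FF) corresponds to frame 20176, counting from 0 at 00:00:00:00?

20176 ÷ 30 = 672 full seconds, remainder 16 frames.
672 s = 0 h 11 min 12 s.
Timecode: 00:11:12:16.

00:11:12:16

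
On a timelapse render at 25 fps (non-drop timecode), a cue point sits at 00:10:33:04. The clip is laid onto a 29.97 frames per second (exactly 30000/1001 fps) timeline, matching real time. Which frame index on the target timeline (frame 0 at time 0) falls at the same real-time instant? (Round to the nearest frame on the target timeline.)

Source frame index: (0×3600 + 10×60 + 33) × 25 + 4 = 15829.
Real time: 15829 / (25) = 15829/25 s.
Target frame: (15829/25) × (30000/1001) = 1726800/91 ≈ 18975.824 → 18976.

frame 18976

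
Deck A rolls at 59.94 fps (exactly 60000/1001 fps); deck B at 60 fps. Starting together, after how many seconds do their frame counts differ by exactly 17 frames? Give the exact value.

The gap grows by |60 − 60000/1001| = 60/1001 frames per second.
Time for a 17-frame gap: 17 ÷ (60/1001) = 17017/60 s.

17017/60 seconds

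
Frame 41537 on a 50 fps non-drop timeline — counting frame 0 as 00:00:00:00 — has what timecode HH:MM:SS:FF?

00:13:50:37

41537 ÷ 50 = 830 full seconds, remainder 37 frames.
830 s = 0 h 13 min 50 s.
Timecode: 00:13:50:37.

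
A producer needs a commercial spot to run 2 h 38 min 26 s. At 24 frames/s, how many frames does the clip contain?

2 h 38 min 26 s = 9506 s.
Frames = 9506 × 24 = 228144.

228144 frames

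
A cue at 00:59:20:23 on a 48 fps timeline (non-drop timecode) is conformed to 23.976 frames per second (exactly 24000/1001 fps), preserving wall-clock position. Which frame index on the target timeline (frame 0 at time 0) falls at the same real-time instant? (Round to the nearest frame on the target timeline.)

Source frame index: (0×3600 + 59×60 + 20) × 48 + 23 = 170903.
Real time: 170903 / (48) = 170903/48 s.
Target frame: (170903/48) × (24000/1001) = 85451500/1001 ≈ 85366.134 → 85366.

frame 85366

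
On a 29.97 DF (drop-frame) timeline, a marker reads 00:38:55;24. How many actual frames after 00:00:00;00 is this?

70004

As if non-drop at 30 labels/s: (0 × 3600 + 38 × 60 + 55) × 30 + 24 = 70074.
Minute boundaries passed: 38; those not divisible by 10: 38 − 3 = 35; dropped labels = 2 × 35 = 70.
Actual frame index = 70074 − 70 = 70004.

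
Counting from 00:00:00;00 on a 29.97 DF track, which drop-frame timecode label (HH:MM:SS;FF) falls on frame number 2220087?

Each 10-minute DF block holds 10 × 60 × 30 − 9 × 2 = 17982 frames. 2220087 ÷ 17982 → 123 full blocks, remainder 8301.
Within the partial block the first minute is 1800 frames and each further minute 1798, so 4 further minute boundaries passed. Total skipped labels = 18 × 123 + 2 × 4 = 2222.
Non-drop label index = 2220087 + 2222 = 2222309; at 30 labels/s that is 20:34:36:29, i.e. DF 20:34:36;29.

20:34:36;29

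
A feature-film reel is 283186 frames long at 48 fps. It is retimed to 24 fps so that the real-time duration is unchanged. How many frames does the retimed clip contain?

Target frames = source frames × (target rate / source rate) = 283186 × (24)/(48) = 283186 × 1/2 = 141593.

141593 frames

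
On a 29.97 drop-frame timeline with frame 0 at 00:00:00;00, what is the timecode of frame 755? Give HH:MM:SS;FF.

00:00:25;05

Ten DF minutes hold 17982 frames, so frame 755 lies in block 0 (frames 0–17981) with 755 frames into that block.
The block's first minute is 1800 frames and the rest 1798 each; 755 frames reaches minute 0, so 0 × 18 + 0 × 2 = 0 labels have been skipped so far.
Adding those back, label number 755 + 0 = 755 at 30 labels/s is 25 s + 5 f = 0 h 0 min 25 s frame 5, i.e. 00:00:25;05.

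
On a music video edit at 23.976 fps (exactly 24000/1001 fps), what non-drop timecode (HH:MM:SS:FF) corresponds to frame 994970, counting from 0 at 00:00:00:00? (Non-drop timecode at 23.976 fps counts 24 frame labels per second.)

994970 ÷ 24 = 41457 full seconds, remainder 2 frames.
41457 s = 11 h 30 min 57 s.
Timecode: 11:30:57:02.

11:30:57:02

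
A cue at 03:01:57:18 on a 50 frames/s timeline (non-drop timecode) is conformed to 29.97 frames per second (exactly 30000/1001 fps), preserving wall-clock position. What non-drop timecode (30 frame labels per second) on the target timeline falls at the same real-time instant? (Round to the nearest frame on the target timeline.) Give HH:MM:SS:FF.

03:01:46:14

Source frame index: (3×3600 + 1×60 + 57) × 50 + 18 = 545868.
Real time: 545868 / (50) = 272934/25 s.
Target frame: (272934/25) × (30000/1001) = 327520800/1001 ≈ 327193.606 → 327194.
At 30 labels/s: frame 327194 → 03:01:46:14.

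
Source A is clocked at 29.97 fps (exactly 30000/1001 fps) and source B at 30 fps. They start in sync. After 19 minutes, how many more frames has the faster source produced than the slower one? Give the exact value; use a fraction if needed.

19 min = 1140 s.
A emits 30000/1001 × 1140 = 34200000/1001 frames; B emits 30 × 1140 = 34200.
Difference = 34200/1001 frames (≈ 34.1658); B is ahead of A.

34200/1001 frames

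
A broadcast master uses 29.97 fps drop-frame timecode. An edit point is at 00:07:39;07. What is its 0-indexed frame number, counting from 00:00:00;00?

As if non-drop at 30 labels/s: (0 × 3600 + 7 × 60 + 39) × 30 + 7 = 13777.
Minute boundaries passed: 7; those not divisible by 10: 7 − 0 = 7; dropped labels = 2 × 7 = 14.
Actual frame index = 13777 − 14 = 13763.

13763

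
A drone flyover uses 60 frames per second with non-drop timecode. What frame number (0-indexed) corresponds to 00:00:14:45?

Total seconds to the label: (0 × 3600 + 0 × 60 + 14) = 14.
Frame index = 14 × 60 + 45 = 885.

frame 885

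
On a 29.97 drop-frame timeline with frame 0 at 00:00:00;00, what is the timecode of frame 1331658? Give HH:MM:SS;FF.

12:20:33;00

Each 10-minute DF block holds 10 × 60 × 30 − 9 × 2 = 17982 frames. 1331658 ÷ 17982 → 74 full blocks, remainder 990.
Within the partial block the first minute is 1800 frames and each further minute 1798, so 0 further minute boundaries passed. Total skipped labels = 18 × 74 + 2 × 0 = 1332.
Non-drop label index = 1331658 + 1332 = 1332990; at 30 labels/s that is 12:20:33:00, i.e. DF 12:20:33;00.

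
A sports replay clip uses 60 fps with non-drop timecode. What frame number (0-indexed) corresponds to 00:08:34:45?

Total seconds to the label: (0 × 3600 + 8 × 60 + 34) = 514.
Frame index = 514 × 60 + 45 = 30885.

frame 30885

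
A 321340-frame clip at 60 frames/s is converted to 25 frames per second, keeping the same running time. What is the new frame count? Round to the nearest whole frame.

Frames at target rate = 321340 × (25) / (60) = 401675/3 ≈ 133891.667.
Nearest whole frame: 133892.

133892 frames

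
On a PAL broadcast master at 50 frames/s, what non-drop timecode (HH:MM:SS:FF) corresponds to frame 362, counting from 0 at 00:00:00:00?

00:00:07:12

362 ÷ 50 = 7 full seconds, remainder 12 frames.
7 s = 0 h 0 min 7 s.
Timecode: 00:00:07:12.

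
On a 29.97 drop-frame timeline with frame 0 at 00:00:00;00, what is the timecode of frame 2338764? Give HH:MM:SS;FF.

21:40:36;24

Ten DF minutes hold 17982 frames, so frame 2338764 lies in block 130 (frames 2337660–2355641) with 1104 frames into that block.
The block's first minute is 1800 frames and the rest 1798 each; 1104 frames reaches minute 0, so 130 × 18 + 0 × 2 = 2340 labels have been skipped so far.
Adding those back, label number 2338764 + 2340 = 2341104 at 30 labels/s is 78036 s + 24 f = 21 h 40 min 36 s frame 24, i.e. 21:40:36;24.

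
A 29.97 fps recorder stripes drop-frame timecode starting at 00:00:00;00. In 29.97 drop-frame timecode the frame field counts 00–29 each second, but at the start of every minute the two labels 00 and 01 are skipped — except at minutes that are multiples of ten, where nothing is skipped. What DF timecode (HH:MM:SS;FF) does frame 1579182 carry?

Ten DF minutes hold 17982 frames, so frame 1579182 lies in block 87 (frames 1564434–1582415) with 14748 frames into that block.
The block's first minute is 1800 frames and the rest 1798 each; 14748 frames reaches minute 8, so 87 × 18 + 8 × 2 = 1582 labels have been skipped so far.
Adding those back, label number 1579182 + 1582 = 1580764 at 30 labels/s is 52692 s + 4 f = 14 h 38 min 12 s frame 4, i.e. 14:38:12;04.

14:38:12;04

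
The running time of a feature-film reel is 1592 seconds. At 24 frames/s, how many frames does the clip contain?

Frames = 1592 × 24 = 38208.

38208 frames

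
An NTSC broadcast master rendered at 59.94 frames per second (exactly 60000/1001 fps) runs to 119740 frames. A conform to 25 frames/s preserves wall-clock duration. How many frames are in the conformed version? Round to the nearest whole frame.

Frames at target rate = 119740 × (25) / (60000/1001) = 5992987/120 ≈ 49941.558.
Nearest whole frame: 49942.

49942 frames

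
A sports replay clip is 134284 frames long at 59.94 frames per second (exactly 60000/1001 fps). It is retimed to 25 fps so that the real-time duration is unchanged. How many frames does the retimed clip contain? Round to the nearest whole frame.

Frames at target rate = 134284 × (25) / (60000/1001) = 33604571/600 ≈ 56007.618.
Nearest whole frame: 56008.

56008 frames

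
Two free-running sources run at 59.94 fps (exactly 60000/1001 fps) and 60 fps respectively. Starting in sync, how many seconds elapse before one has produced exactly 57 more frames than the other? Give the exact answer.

950.95 seconds

The gap grows by |60 − 60000/1001| = 60/1001 frames per second.
Time for a 57-frame gap: 57 ÷ (60/1001) = 950.95 s.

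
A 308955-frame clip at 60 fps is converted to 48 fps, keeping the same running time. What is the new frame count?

247164 frames

Target frames = source frames × (target rate / source rate) = 308955 × (48)/(60) = 308955 × 4/5 = 247164.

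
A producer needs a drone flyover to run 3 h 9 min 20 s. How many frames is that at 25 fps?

3 h 9 min 20 s = 11360 s.
Frames = 11360 × 25 = 284000.

284000 frames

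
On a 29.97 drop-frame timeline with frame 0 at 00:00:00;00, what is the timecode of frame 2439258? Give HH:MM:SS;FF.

Ten DF minutes hold 17982 frames, so frame 2439258 lies in block 135 (frames 2427570–2445551) with 11688 frames into that block.
The block's first minute is 1800 frames and the rest 1798 each; 11688 frames reaches minute 6, so 135 × 18 + 6 × 2 = 2442 labels have been skipped so far.
Adding those back, label number 2439258 + 2442 = 2441700 at 30 labels/s is 81390 s + 0 f = 22 h 36 min 30 s frame 0, i.e. 22:36:30;00.

22:36:30;00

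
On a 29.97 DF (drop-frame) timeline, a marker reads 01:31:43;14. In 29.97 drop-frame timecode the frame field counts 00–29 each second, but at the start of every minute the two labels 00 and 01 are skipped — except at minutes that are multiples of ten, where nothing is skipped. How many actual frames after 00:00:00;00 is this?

164940

Complete 10-minute blocks: 9, each 17982 frames → 161838.
Remaining 1 whole minute in the current block: 1800 + 0 × 1798 = 1800 frames.
Within the current minute: 43 × 30 + 14 − 2 = 1302 (labels ;00/;01 skipped at this minute). Total = 161838 + 1800 + 1302 = 164940.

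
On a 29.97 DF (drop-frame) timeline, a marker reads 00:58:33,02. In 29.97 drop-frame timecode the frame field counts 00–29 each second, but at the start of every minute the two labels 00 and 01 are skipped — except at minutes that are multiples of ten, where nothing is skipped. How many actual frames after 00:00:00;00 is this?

Complete 10-minute blocks: 5, each 17982 frames → 89910.
Remaining 8 whole minutes in the current block: 1800 + 7 × 1798 = 14386 frames.
Within the current minute: 33 × 30 + 2 − 2 = 990 (labels ;00/;01 skipped at this minute). Total = 89910 + 14386 + 990 = 105286.

105286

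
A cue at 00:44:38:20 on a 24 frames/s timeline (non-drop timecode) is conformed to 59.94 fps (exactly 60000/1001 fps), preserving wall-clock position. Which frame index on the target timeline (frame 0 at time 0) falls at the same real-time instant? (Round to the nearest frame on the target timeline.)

Source frame index: (0×3600 + 44×60 + 38) × 24 + 20 = 64292.
Real time: 64292 / (24) = 16073/6 s.
Target frame: (16073/6) × (60000/1001) = 160730000/1001 ≈ 160569.431 → 160569.

frame 160569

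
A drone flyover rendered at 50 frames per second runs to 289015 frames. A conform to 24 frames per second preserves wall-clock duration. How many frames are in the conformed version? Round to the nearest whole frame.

Frames at target rate = 289015 × (24) / (50) = 693636/5 ≈ 138727.200.
Nearest whole frame: 138727.

138727 frames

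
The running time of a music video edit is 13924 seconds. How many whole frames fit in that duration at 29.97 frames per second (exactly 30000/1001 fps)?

417302 frames

Frames = 13924 × 30000/1001 = 417720000/1001 ≈ 417302.6973.
Complete frames: 417302.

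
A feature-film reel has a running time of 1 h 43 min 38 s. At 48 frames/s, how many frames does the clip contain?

298464 frames

1 h 43 min 38 s = 6218 s.
Frames = 6218 × 48 = 298464.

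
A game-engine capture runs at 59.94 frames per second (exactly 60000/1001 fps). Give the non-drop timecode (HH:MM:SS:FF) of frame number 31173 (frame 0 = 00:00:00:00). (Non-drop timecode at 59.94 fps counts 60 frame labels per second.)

00:08:39:33

31173 ÷ 60 = 519 full seconds, remainder 33 frames.
519 s = 0 h 8 min 39 s.
Timecode: 00:08:39:33.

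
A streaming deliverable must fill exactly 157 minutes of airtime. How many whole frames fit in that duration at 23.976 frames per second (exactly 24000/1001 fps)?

225854 frames

157 min = 9420 s.
Frames = 9420 × 24000/1001 = 226080000/1001 ≈ 225854.1459.
Complete frames: 225854.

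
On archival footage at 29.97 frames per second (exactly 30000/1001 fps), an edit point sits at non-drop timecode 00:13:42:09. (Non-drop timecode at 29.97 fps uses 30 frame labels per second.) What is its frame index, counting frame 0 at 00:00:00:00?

Total seconds to the label: (0 × 3600 + 13 × 60 + 42) = 822.
Frame index = 822 × 30 + 9 = 24669.

frame 24669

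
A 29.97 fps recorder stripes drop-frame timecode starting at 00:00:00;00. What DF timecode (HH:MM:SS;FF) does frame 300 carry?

00:00:10;00

Each 10-minute DF block holds 10 × 60 × 30 − 9 × 2 = 17982 frames. 300 ÷ 17982 → 0 full blocks, remainder 300.
Within the partial block the first minute is 1800 frames and each further minute 1798, so 0 further minute boundaries passed. Total skipped labels = 18 × 0 + 2 × 0 = 0.
Non-drop label index = 300 + 0 = 300; at 30 labels/s that is 00:00:10:00, i.e. DF 00:00:10;00.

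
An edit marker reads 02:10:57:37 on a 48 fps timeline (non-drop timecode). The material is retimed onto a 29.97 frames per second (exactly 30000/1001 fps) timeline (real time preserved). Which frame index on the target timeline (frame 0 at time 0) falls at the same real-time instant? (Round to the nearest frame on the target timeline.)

frame 235498

Source frame index: (2×3600 + 10×60 + 57) × 48 + 37 = 377173.
Real time: 377173 / (48) = 377173/48 s.
Target frame: (377173/48) × (30000/1001) = 235733125/1001 ≈ 235497.627 → 235498.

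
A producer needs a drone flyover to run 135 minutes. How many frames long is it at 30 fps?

243000 frames

135 min = 8100 s.
Frames = 8100 × 30 = 243000.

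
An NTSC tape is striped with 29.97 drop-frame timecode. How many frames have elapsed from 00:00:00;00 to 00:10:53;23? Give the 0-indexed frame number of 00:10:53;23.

Complete 10-minute blocks: 1, each 17982 frames → 17982.
Remaining 0 whole minutes in the current block: 0 frames.
Within the current minute: 53 × 30 + 23 = 1613. Total = 17982 + 0 + 1613 = 19595.

19595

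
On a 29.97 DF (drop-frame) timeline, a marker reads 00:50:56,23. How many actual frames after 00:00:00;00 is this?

Complete 10-minute blocks: 5, each 17982 frames → 89910.
Remaining 0 whole minutes in the current block: 0 frames.
Within the current minute: 56 × 30 + 23 = 1703. Total = 89910 + 0 + 1703 = 91613.

91613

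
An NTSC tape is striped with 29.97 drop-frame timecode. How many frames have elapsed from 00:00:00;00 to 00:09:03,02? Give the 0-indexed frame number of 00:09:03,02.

16274

Complete 10-minute blocks: 0, each 17982 frames → 0.
Remaining 9 whole minutes in the current block: 1800 + 8 × 1798 = 16184 frames.
Within the current minute: 3 × 30 + 2 − 2 = 90 (labels ;00/;01 skipped at this minute). Total = 0 + 16184 + 90 = 16274.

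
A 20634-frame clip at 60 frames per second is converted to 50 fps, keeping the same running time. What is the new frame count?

Target frames = source frames × (target rate / source rate) = 20634 × (50)/(60) = 20634 × 5/6 = 17195.

17195 frames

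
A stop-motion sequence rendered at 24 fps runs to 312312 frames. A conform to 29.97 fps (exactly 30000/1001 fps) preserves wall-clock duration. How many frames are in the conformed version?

Target frames = source frames × (target rate / source rate) = 312312 × (30000/1001)/(24) = 312312 × 1250/1001 = 390000.

390000 frames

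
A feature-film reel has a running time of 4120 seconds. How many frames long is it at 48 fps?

197760 frames

Frames = 4120 × 48 = 197760.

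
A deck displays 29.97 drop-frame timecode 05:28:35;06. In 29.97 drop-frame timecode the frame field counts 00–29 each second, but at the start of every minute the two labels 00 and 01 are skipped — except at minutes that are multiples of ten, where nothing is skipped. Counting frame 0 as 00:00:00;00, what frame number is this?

590864

Complete 10-minute blocks: 32, each 17982 frames → 575424.
Remaining 8 whole minutes in the current block: 1800 + 7 × 1798 = 14386 frames.
Within the current minute: 35 × 30 + 6 − 2 = 1054 (labels ;00/;01 skipped at this minute). Total = 575424 + 14386 + 1054 = 590864.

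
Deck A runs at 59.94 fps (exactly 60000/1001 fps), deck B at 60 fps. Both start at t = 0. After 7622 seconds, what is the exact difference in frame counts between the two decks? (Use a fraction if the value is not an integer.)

457320/1001 frames

A emits 60000/1001 × 7622 = 457320000/1001 frames; B emits 60 × 7622 = 457320.
Difference = 457320/1001 frames (≈ 456.8631); B is ahead of A.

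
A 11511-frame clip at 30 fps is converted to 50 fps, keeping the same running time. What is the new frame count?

19185 frames

Target frames = source frames × (target rate / source rate) = 11511 × (50)/(30) = 11511 × 5/3 = 19185.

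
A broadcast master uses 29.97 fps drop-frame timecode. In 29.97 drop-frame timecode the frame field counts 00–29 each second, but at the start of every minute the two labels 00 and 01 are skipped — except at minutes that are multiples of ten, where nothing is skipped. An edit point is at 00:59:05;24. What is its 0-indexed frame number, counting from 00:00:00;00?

106266

Complete 10-minute blocks: 5, each 17982 frames → 89910.
Remaining 9 whole minutes in the current block: 1800 + 8 × 1798 = 16184 frames.
Within the current minute: 5 × 30 + 24 − 2 = 172 (labels ;00/;01 skipped at this minute). Total = 89910 + 16184 + 172 = 106266.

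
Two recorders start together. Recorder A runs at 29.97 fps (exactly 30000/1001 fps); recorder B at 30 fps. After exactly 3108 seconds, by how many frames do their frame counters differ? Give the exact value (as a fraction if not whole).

13320/143 frames

A emits 30000/1001 × 3108 = 13320000/143 frames; B emits 30 × 3108 = 93240.
Difference = 13320/143 frames (≈ 93.1469); B is ahead of A.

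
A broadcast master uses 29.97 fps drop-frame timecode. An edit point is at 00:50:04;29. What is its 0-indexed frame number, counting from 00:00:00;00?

90059

As if non-drop at 30 labels/s: (0 × 3600 + 50 × 60 + 4) × 30 + 29 = 90149.
Minute boundaries passed: 50; those not divisible by 10: 50 − 5 = 45; dropped labels = 2 × 45 = 90.
Actual frame index = 90149 − 90 = 90059.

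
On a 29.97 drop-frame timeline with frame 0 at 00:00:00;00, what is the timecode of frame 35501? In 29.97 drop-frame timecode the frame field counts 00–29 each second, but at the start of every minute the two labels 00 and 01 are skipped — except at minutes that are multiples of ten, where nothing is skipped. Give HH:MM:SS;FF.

Ten DF minutes hold 17982 frames, so frame 35501 lies in block 1 (frames 17982–35963) with 17519 frames into that block.
The block's first minute is 1800 frames and the rest 1798 each; 17519 frames reaches minute 9, so 1 × 18 + 9 × 2 = 36 labels have been skipped so far.
Adding those back, label number 35501 + 36 = 35537 at 30 labels/s is 1184 s + 17 f = 0 h 19 min 44 s frame 17, i.e. 00:19:44;17.

00:19:44;17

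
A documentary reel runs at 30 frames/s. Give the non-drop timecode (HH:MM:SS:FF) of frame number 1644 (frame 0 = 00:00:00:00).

00:00:54:24

1644 ÷ 30 = 54 full seconds, remainder 24 frames.
54 s = 0 h 0 min 54 s.
Timecode: 00:00:54:24.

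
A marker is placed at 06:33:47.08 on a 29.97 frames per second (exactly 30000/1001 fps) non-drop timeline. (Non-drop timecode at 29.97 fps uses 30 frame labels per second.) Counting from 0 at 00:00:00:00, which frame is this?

Total seconds to the label: (6 × 3600 + 33 × 60 + 47) = 23627.
Frame index = 23627 × 30 + 8 = 708818.

frame 708818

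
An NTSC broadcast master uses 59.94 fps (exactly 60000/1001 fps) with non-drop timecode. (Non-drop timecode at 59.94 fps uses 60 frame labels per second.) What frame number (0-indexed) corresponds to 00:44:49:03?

Total seconds to the label: (0 × 3600 + 44 × 60 + 49) = 2689.
Frame index = 2689 × 60 + 3 = 161343.

frame 161343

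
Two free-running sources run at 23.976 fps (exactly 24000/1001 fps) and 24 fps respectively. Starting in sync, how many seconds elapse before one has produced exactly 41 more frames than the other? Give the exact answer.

41041/24 seconds

The gap grows by |24 − 24000/1001| = 24/1001 frames per second.
Time for a 41-frame gap: 41 ÷ (24/1001) = 41041/24 s.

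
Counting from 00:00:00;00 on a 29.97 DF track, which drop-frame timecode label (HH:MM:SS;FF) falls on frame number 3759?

Each 10-minute DF block holds 10 × 60 × 30 − 9 × 2 = 17982 frames. 3759 ÷ 17982 → 0 full blocks, remainder 3759.
Within the partial block the first minute is 1800 frames and each further minute 1798, so 2 further minute boundaries passed. Total skipped labels = 18 × 0 + 2 × 2 = 4.
Non-drop label index = 3759 + 4 = 3763; at 30 labels/s that is 00:02:05:13, i.e. DF 00:02:05;13.

00:02:05;13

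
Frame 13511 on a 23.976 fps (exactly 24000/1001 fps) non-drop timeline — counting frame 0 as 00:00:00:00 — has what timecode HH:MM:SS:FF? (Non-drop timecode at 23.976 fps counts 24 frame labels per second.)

13511 ÷ 24 = 562 full seconds, remainder 23 frames.
562 s = 0 h 9 min 22 s.
Timecode: 00:09:22:23.

00:09:22:23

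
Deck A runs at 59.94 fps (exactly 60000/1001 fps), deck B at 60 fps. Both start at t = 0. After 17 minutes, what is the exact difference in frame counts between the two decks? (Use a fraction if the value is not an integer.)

61200/1001 frames

17 min = 1020 s.
A emits 60000/1001 × 1020 = 61200000/1001 frames; B emits 60 × 1020 = 61200.
Difference = 61200/1001 frames (≈ 61.1389); B is ahead of A.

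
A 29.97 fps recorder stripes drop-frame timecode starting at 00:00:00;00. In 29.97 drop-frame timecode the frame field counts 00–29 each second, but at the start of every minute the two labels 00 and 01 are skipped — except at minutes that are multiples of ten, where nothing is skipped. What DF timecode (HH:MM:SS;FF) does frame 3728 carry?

Each 10-minute DF block holds 10 × 60 × 30 − 9 × 2 = 17982 frames. 3728 ÷ 17982 → 0 full blocks, remainder 3728.
Within the partial block the first minute is 1800 frames and each further minute 1798, so 2 further minute boundaries passed. Total skipped labels = 18 × 0 + 2 × 2 = 4.
Non-drop label index = 3728 + 4 = 3732; at 30 labels/s that is 00:02:04:12, i.e. DF 00:02:04;12.

00:02:04;12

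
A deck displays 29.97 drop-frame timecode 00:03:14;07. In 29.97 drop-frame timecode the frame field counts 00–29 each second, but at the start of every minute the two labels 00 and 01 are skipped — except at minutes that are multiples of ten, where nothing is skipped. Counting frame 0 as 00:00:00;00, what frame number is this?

5821

Complete 10-minute blocks: 0, each 17982 frames → 0.
Remaining 3 whole minutes in the current block: 1800 + 2 × 1798 = 5396 frames.
Within the current minute: 14 × 30 + 7 − 2 = 425 (labels ;00/;01 skipped at this minute). Total = 0 + 5396 + 425 = 5821.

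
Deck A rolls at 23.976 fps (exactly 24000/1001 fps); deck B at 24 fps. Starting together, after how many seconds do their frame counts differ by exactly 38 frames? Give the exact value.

The gap grows by |24 − 24000/1001| = 24/1001 frames per second.
Time for a 38-frame gap: 38 ÷ (24/1001) = 19019/12 s.

19019/12 seconds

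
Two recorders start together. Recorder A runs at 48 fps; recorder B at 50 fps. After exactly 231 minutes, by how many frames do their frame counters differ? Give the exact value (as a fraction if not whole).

27720 frames

231 min = 13860 s.
A emits 48 × 13860 = 665280 frames; B emits 50 × 13860 = 693000.
Difference = 27720 frames; B is ahead of A.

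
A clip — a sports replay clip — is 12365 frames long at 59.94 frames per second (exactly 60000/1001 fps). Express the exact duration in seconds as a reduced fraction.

2475473/12000 seconds

Running time = 12365 ÷ (60000/1001) = 12365 × 1001/60000 = 2475473/12000 s.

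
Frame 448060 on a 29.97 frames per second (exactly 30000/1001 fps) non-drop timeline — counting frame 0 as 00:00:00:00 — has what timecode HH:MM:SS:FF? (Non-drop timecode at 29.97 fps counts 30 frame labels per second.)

04:08:55:10

448060 ÷ 30 = 14935 full seconds, remainder 10 frames.
14935 s = 4 h 8 min 55 s.
Timecode: 04:08:55:10.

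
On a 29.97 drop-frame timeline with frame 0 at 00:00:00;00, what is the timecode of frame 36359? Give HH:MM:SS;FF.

00:20:13;05

Each 10-minute DF block holds 10 × 60 × 30 − 9 × 2 = 17982 frames. 36359 ÷ 17982 → 2 full blocks, remainder 395.
Within the partial block the first minute is 1800 frames and each further minute 1798, so 0 further minute boundaries passed. Total skipped labels = 18 × 2 + 2 × 0 = 36.
Non-drop label index = 36359 + 36 = 36395; at 30 labels/s that is 00:20:13:05, i.e. DF 00:20:13;05.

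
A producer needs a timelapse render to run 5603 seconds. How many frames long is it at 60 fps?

336180 frames

Frames = 5603 × 60 = 336180.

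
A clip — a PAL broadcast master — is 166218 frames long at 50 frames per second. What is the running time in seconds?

Running time = 166218 / (50) = 3324.36 s.

3324.36 seconds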